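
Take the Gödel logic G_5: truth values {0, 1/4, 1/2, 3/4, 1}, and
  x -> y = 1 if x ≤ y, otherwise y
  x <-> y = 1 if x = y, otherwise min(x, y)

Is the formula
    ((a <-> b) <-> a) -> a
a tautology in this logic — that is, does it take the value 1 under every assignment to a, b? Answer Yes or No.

Counterexample: take a = 0, b = 1/4.
a <-> b = 0 <-> 1/4 = 0
(a <-> b) <-> a = 0 <-> 0 = 1
((a <-> b) <-> a) -> a = 1 -> 0 = 0
This gives 0 ≠ 1.

No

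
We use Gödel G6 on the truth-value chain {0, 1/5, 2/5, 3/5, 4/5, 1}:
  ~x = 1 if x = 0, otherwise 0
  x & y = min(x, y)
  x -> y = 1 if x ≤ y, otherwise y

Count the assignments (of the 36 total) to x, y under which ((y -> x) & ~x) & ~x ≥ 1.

1

value 1: 1 assignment (counts)
value 0: 35 assignments
So 1 of the 36 assignments meets the threshold.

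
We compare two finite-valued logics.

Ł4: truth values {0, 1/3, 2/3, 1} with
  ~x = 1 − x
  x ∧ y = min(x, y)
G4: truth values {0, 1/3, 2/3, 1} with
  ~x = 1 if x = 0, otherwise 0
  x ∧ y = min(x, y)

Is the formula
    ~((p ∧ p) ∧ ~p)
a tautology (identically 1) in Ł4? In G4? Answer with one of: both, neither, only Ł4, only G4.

only G4

In Ł4: at p = 1/3 the value is 2/3 — not a tautology.
In G4: every assignment gives 1 — tautology.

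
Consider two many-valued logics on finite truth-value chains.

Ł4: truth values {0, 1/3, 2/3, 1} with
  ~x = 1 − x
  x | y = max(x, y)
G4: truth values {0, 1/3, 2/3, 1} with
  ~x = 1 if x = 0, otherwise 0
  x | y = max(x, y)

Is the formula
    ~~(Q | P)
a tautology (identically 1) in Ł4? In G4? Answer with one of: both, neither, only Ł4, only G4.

neither

In Ł4: at P = 0, Q = 0 the value is 0 — not a tautology.
In G4: at P = 0, Q = 0 the value is 0 — not a tautology.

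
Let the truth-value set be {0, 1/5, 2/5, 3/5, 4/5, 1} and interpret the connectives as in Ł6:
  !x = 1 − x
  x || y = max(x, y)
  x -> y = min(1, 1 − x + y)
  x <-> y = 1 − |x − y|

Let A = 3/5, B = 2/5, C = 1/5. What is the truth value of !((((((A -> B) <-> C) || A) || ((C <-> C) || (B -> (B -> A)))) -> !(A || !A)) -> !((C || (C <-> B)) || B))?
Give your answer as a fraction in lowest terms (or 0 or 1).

A -> B = 3/5 -> 2/5 = 4/5
(A -> B) <-> C = 4/5 <-> 1/5 = 2/5
((A -> B) <-> C) || A = 2/5 || 3/5 = 3/5
C <-> C = 1/5 <-> 1/5 = 1
B -> A = 2/5 -> 3/5 = 1
B -> (B -> A) = 2/5 -> 1 = 1
(C <-> C) || (B -> (B -> A)) = 1 || 1 = 1
(((A -> B) <-> C) || A) || ((C <-> C) || (B -> (B -> A))) = 3/5 || 1 = 1
!A = !3/5 = 2/5
A || !A = 3/5 || 2/5 = 3/5
!(A || !A) = !3/5 = 2/5
((((A -> B) <-> C) || A) || ((C <-> C) || (B -> (B -> A)))) -> !(A || !A) = 1 -> 2/5 = 2/5
C <-> B = 1/5 <-> 2/5 = 4/5
C || (C <-> B) = 1/5 || 4/5 = 4/5
(C || (C <-> B)) || B = 4/5 || 2/5 = 4/5
!((C || (C <-> B)) || B) = !4/5 = 1/5
(((((A -> B) <-> C) || A) || ((C <-> C) || (B -> (B -> A)))) -> !(A || !A)) -> !((C || (C <-> B)) || B) = 2/5 -> 1/5 = 4/5
!((((((A -> B) <-> C) || A) || ((C <-> C) || (B -> (B -> A)))) -> !(A || !A)) -> !((C || (C <-> B)) || B)) = !4/5 = 1/5

1/5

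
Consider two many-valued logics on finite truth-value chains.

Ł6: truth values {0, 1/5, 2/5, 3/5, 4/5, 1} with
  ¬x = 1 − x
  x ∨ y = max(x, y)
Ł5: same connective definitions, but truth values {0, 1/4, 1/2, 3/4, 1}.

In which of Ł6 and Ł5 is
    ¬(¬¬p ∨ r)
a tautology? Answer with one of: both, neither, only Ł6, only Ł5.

neither

In Ł6: at p = 0, r = 1/5 the value is 4/5 — not a tautology.
In Ł5: at p = 0, r = 1/4 the value is 3/4 — not a tautology.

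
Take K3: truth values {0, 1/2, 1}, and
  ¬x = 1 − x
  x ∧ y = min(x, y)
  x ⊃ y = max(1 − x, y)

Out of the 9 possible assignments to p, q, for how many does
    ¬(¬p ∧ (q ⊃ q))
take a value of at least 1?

p = 0, q = 0 ↦ 0  <
p = 0, q = 1/2 ↦ 1/2  <
p = 0, q = 1 ↦ 0  <
p = 1/2, q = 0 ↦ 1/2  <
p = 1/2, q = 1/2 ↦ 1/2  <
p = 1/2, q = 1 ↦ 1/2  <
p = 1, q = 0 ↦ 1  ≥
p = 1, q = 1/2 ↦ 1  ≥
p = 1, q = 1 ↦ 1  ≥
So 3 of the 9 assignments meet the threshold.

3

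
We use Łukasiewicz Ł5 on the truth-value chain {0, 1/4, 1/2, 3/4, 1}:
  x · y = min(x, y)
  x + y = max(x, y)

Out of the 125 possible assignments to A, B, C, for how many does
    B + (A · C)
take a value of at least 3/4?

value 1: 29 assignments (counts)
value 3/4: 33 assignments (counts)
value 1/2: 31 assignments
value 1/4: 23 assignments
value 0: 9 assignments
So 62 of the 125 assignments meet the threshold.

62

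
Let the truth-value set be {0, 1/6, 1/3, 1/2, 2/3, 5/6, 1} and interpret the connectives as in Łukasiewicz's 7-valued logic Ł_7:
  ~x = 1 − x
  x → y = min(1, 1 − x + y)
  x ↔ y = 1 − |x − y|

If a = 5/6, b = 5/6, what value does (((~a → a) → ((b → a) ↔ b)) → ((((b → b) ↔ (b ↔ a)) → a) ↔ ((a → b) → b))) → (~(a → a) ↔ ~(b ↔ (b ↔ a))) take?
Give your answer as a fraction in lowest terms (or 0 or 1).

~a = ~5/6 = 1/6
~a → a = 1/6 → 5/6 = 1
b → a = 5/6 → 5/6 = 1
(b → a) ↔ b = 1 ↔ 5/6 = 5/6
(~a → a) → ((b → a) ↔ b) = 1 → 5/6 = 5/6
b → b = 5/6 → 5/6 = 1
b ↔ a = 5/6 ↔ 5/6 = 1
(b → b) ↔ (b ↔ a) = 1 ↔ 1 = 1
((b → b) ↔ (b ↔ a)) → a = 1 → 5/6 = 5/6
a → b = 5/6 → 5/6 = 1
(a → b) → b = 1 → 5/6 = 5/6
(((b → b) ↔ (b ↔ a)) → a) ↔ ((a → b) → b) = 5/6 ↔ 5/6 = 1
((~a → a) → ((b → a) ↔ b)) → ((((b → b) ↔ (b ↔ a)) → a) ↔ ((a → b) → b)) = 5/6 → 1 = 1
a → a = 5/6 → 5/6 = 1
~(a → a) = ~1 = 0
b ↔ a = 5/6 ↔ 5/6 = 1
b ↔ (b ↔ a) = 5/6 ↔ 1 = 5/6
~(b ↔ (b ↔ a)) = ~5/6 = 1/6
~(a → a) ↔ ~(b ↔ (b ↔ a)) = 0 ↔ 1/6 = 5/6
(((~a → a) → ((b → a) ↔ b)) → ((((b → b) ↔ (b ↔ a)) → a) ↔ ((a → b) → b))) → (~(a → a) ↔ ~(b ↔ (b ↔ a))) = 1 → 5/6 = 5/6

5/6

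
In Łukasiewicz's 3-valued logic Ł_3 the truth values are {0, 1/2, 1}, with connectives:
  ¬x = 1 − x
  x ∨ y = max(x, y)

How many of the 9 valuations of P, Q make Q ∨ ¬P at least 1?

5

P = 0, Q = 0 ↦ 1  ≥
P = 0, Q = 1/2 ↦ 1  ≥
P = 0, Q = 1 ↦ 1  ≥
P = 1/2, Q = 0 ↦ 1/2  <
P = 1/2, Q = 1/2 ↦ 1/2  <
P = 1/2, Q = 1 ↦ 1  ≥
P = 1, Q = 0 ↦ 0  <
P = 1, Q = 1/2 ↦ 1/2  <
P = 1, Q = 1 ↦ 1  ≥
So 5 of the 9 assignments meet the threshold.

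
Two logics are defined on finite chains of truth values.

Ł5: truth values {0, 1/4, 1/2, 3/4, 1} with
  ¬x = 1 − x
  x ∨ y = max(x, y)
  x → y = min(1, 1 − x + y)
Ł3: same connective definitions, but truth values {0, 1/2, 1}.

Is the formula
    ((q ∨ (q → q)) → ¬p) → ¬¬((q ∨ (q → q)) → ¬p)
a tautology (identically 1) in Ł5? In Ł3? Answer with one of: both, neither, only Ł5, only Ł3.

In Ł5: every assignment gives 1 — tautology.
In Ł3: every assignment gives 1 — tautology.

both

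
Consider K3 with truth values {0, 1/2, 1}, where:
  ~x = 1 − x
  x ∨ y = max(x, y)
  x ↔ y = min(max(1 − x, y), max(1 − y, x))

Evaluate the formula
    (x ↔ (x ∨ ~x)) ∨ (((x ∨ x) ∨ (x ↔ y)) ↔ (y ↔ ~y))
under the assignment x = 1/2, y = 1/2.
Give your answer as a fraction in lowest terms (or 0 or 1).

~x = ~1/2 = 1/2
x ∨ ~x = 1/2 ∨ 1/2 = 1/2
x ↔ (x ∨ ~x) = 1/2 ↔ 1/2 = 1/2
x ∨ x = 1/2 ∨ 1/2 = 1/2
x ↔ y = 1/2 ↔ 1/2 = 1/2
(x ∨ x) ∨ (x ↔ y) = 1/2 ∨ 1/2 = 1/2
~y = ~1/2 = 1/2
y ↔ ~y = 1/2 ↔ 1/2 = 1/2
((x ∨ x) ∨ (x ↔ y)) ↔ (y ↔ ~y) = 1/2 ↔ 1/2 = 1/2
(x ↔ (x ∨ ~x)) ∨ (((x ∨ x) ∨ (x ↔ y)) ↔ (y ↔ ~y)) = 1/2 ∨ 1/2 = 1/2

1/2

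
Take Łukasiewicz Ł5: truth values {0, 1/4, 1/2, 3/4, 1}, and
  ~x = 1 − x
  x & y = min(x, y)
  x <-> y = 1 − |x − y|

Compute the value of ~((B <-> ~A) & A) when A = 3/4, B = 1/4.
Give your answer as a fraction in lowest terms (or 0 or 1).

1/4

~A = ~3/4 = 1/4
B <-> ~A = 1/4 <-> 1/4 = 1
(B <-> ~A) & A = 1 & 3/4 = 3/4
~((B <-> ~A) & A) = ~3/4 = 1/4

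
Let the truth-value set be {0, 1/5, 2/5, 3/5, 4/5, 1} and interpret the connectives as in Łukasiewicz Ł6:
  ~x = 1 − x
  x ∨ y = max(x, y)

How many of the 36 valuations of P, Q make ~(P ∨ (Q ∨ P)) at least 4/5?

4

value 1: 1 assignment (counts)
value 4/5: 3 assignments (counts)
value 3/5: 5 assignments
value 2/5: 7 assignments
value 1/5: 9 assignments
value 0: 11 assignments
So 4 of the 36 assignments meet the threshold.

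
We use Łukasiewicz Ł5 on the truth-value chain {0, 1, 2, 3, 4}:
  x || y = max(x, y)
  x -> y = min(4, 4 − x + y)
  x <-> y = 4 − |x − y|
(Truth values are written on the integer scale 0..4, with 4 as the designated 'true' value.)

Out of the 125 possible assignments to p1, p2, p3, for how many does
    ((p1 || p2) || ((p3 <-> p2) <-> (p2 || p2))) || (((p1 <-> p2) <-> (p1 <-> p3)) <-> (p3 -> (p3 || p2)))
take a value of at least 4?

value 4: 88 assignments (counts)
value 3: 35 assignments
value 2: 2 assignments
So 88 of the 125 assignments meet the threshold.

88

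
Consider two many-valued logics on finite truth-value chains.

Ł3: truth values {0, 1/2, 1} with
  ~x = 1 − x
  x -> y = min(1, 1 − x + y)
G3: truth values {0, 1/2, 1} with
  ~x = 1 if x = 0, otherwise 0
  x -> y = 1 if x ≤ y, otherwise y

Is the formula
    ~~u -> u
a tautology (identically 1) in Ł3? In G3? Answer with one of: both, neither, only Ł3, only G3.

In Ł3: every assignment gives 1 — tautology.
In G3: at u = 1/2 the value is 1/2 — not a tautology.

only Ł3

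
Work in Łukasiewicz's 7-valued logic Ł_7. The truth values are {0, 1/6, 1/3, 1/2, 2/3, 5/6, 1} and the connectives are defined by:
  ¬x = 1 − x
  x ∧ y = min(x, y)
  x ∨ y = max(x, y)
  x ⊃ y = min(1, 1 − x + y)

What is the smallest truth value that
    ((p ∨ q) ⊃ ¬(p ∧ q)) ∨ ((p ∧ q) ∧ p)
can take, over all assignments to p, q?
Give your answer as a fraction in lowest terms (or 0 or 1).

1/2

Take p = 1/2, q = 1:
p ∨ q = 1/2 ∨ 1 = 1
p ∧ q = 1/2 ∧ 1 = 1/2
¬(p ∧ q) = ¬1/2 = 1/2
(p ∨ q) ⊃ ¬(p ∧ q) = 1 ⊃ 1/2 = 1/2
p ∧ q = 1/2 ∧ 1 = 1/2
(p ∧ q) ∧ p = 1/2 ∧ 1/2 = 1/2
((p ∨ q) ⊃ ¬(p ∧ q)) ∨ ((p ∧ q) ∧ p) = 1/2 ∨ 1/2 = 1/2
No assignment yields a value below 1/2, so this is the minimum.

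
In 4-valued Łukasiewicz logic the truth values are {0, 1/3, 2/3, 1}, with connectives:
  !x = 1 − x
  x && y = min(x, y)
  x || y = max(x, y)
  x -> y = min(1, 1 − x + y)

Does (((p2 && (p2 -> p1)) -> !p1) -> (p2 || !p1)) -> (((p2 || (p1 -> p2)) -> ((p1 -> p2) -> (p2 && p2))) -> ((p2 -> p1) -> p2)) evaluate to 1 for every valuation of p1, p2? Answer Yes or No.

Counterexample: take p1 = 1/3, p2 = 0.
p2 -> p1 = 0 -> 1/3 = 1
p2 && (p2 -> p1) = 0 && 1 = 0
!p1 = !1/3 = 2/3
(p2 && (p2 -> p1)) -> !p1 = 0 -> 2/3 = 1
!p1 = !1/3 = 2/3
p2 || !p1 = 0 || 2/3 = 2/3
((p2 && (p2 -> p1)) -> !p1) -> (p2 || !p1) = 1 -> 2/3 = 2/3
p1 -> p2 = 1/3 -> 0 = 2/3
p2 || (p1 -> p2) = 0 || 2/3 = 2/3
p1 -> p2 = 1/3 -> 0 = 2/3
p2 && p2 = 0 && 0 = 0
(p1 -> p2) -> (p2 && p2) = 2/3 -> 0 = 1/3
(p2 || (p1 -> p2)) -> ((p1 -> p2) -> (p2 && p2)) = 2/3 -> 1/3 = 2/3
p2 -> p1 = 0 -> 1/3 = 1
(p2 -> p1) -> p2 = 1 -> 0 = 0
((p2 || (p1 -> p2)) -> ((p1 -> p2) -> (p2 && p2))) -> ((p2 -> p1) -> p2) = 2/3 -> 0 = 1/3
(((p2 && (p2 -> p1)) -> !p1) -> (p2 || !p1)) -> (((p2 || (p1 -> p2)) -> ((p1 -> p2) -> (p2 && p2))) -> ((p2 -> p1) -> p2)) = 2/3 -> 1/3 = 2/3
This gives 2/3 ≠ 1.

No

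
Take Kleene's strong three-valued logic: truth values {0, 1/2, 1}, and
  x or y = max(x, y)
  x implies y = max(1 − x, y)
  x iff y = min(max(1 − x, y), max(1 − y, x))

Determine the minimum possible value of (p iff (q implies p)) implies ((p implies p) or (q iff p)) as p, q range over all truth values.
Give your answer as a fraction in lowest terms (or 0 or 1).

Take p = 1/2, q = 0:
q implies p = 0 implies 1/2 = 1
p iff (q implies p) = 1/2 iff 1 = 1/2
p implies p = 1/2 implies 1/2 = 1/2
q iff p = 0 iff 1/2 = 1/2
(p implies p) or (q iff p) = 1/2 or 1/2 = 1/2
(p iff (q implies p)) implies ((p implies p) or (q iff p)) = 1/2 implies 1/2 = 1/2
No assignment yields a value below 1/2, so this is the minimum.

1/2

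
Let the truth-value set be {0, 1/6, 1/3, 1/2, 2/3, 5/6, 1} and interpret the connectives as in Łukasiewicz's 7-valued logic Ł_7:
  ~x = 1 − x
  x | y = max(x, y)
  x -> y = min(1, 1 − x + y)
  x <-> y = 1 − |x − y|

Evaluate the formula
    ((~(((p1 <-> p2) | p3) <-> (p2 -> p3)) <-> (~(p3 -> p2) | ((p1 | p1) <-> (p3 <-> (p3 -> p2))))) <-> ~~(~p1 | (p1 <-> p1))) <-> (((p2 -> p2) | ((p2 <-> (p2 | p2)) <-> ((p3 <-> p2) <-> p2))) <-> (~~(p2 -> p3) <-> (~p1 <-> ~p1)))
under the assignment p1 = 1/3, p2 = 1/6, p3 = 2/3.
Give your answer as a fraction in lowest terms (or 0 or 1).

2/3

p1 <-> p2 = 1/3 <-> 1/6 = 5/6
(p1 <-> p2) | p3 = 5/6 | 2/3 = 5/6
p2 -> p3 = 1/6 -> 2/3 = 1
((p1 <-> p2) | p3) <-> (p2 -> p3) = 5/6 <-> 1 = 5/6
~(((p1 <-> p2) | p3) <-> (p2 -> p3)) = ~5/6 = 1/6
p3 -> p2 = 2/3 -> 1/6 = 1/2
~(p3 -> p2) = ~1/2 = 1/2
p1 | p1 = 1/3 | 1/3 = 1/3
p3 -> p2 = 2/3 -> 1/6 = 1/2
p3 <-> (p3 -> p2) = 2/3 <-> 1/2 = 5/6
(p1 | p1) <-> (p3 <-> (p3 -> p2)) = 1/3 <-> 5/6 = 1/2
~(p3 -> p2) | ((p1 | p1) <-> (p3 <-> (p3 -> p2))) = 1/2 | 1/2 = 1/2
~(((p1 <-> p2) | p3) <-> (p2 -> p3)) <-> (~(p3 -> p2) | ((p1 | p1) <-> (p3 <-> (p3 -> p2)))) = 1/6 <-> 1/2 = 2/3
~p1 = ~1/3 = 2/3
p1 <-> p1 = 1/3 <-> 1/3 = 1
~p1 | (p1 <-> p1) = 2/3 | 1 = 1
~(~p1 | (p1 <-> p1)) = ~1 = 0
~~(~p1 | (p1 <-> p1)) = ~0 = 1
(~(((p1 <-> p2) | p3) <-> (p2 -> p3)) <-> (~(p3 -> p2) | ((p1 | p1) <-> (p3 <-> (p3 -> p2))))) <-> ~~(~p1 | (p1 <-> p1)) = 2/3 <-> 1 = 2/3
p2 -> p2 = 1/6 -> 1/6 = 1
p2 | p2 = 1/6 | 1/6 = 1/6
p2 <-> (p2 | p2) = 1/6 <-> 1/6 = 1
p3 <-> p2 = 2/3 <-> 1/6 = 1/2
(p3 <-> p2) <-> p2 = 1/2 <-> 1/6 = 2/3
(p2 <-> (p2 | p2)) <-> ((p3 <-> p2) <-> p2) = 1 <-> 2/3 = 2/3
(p2 -> p2) | ((p2 <-> (p2 | p2)) <-> ((p3 <-> p2) <-> p2)) = 1 | 2/3 = 1
p2 -> p3 = 1/6 -> 2/3 = 1
~(p2 -> p3) = ~1 = 0
~~(p2 -> p3) = ~0 = 1
~p1 = ~1/3 = 2/3
~p1 = ~1/3 = 2/3
~p1 <-> ~p1 = 2/3 <-> 2/3 = 1
~~(p2 -> p3) <-> (~p1 <-> ~p1) = 1 <-> 1 = 1
((p2 -> p2) | ((p2 <-> (p2 | p2)) <-> ((p3 <-> p2) <-> p2))) <-> (~~(p2 -> p3) <-> (~p1 <-> ~p1)) = 1 <-> 1 = 1
((~(((p1 <-> p2) | p3) <-> (p2 -> p3)) <-> (~(p3 -> p2) | ((p1 | p1) <-> (p3 <-> (p3 -> p2))))) <-> ~~(~p1 | (p1 <-> p1))) <-> (((p2 -> p2) | ((p2 <-> (p2 | p2)) <-> ((p3 <-> p2) <-> p2))) <-> (~~(p2 -> p3) <-> (~p1 <-> ~p1))) = 2/3 <-> 1 = 2/3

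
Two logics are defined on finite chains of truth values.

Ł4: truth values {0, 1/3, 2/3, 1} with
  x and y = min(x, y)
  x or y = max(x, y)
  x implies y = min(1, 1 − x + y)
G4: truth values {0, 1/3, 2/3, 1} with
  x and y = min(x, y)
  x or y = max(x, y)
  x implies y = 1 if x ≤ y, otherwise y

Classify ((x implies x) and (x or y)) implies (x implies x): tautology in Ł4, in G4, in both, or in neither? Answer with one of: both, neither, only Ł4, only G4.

In Ł4: every assignment gives 1 — tautology.
In G4: every assignment gives 1 — tautology.

both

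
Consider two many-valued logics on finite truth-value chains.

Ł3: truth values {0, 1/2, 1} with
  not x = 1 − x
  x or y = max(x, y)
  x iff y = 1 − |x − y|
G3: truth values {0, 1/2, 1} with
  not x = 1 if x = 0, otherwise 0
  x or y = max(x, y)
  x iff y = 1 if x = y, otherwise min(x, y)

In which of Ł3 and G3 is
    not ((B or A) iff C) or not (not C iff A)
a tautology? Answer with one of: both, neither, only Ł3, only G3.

neither

In Ł3: at A = 0, B = 0, C = 1/2 the value is 1/2 — not a tautology.
In G3: at A = 0, B = 1/2, C = 1/2 the value is 0 — not a tautology.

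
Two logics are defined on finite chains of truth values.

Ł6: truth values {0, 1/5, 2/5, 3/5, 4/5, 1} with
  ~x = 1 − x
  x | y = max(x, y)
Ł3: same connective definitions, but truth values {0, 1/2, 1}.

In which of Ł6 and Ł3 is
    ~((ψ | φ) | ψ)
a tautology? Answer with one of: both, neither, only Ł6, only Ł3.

In Ł6: at φ = 0, ψ = 1/5 the value is 4/5 — not a tautology.
In Ł3: at φ = 0, ψ = 1/2 the value is 1/2 — not a tautology.

neither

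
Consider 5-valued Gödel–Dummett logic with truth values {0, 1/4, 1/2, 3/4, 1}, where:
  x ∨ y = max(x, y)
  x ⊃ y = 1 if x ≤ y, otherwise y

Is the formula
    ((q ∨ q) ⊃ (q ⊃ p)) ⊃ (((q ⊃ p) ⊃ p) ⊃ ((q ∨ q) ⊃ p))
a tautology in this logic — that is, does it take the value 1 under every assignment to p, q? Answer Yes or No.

Yes

At p = 1/4, q = 1, for instance:
q ∨ q = 1 ∨ 1 = 1
q ⊃ p = 1 ⊃ 1/4 = 1/4
(q ∨ q) ⊃ (q ⊃ p) = 1 ⊃ 1/4 = 1/4
(q ⊃ p) ⊃ p = 1/4 ⊃ 1/4 = 1
(q ∨ q) ⊃ p = 1 ⊃ 1/4 = 1/4
((q ⊃ p) ⊃ p) ⊃ ((q ∨ q) ⊃ p) = 1 ⊃ 1/4 = 1/4
((q ∨ q) ⊃ (q ⊃ p)) ⊃ (((q ⊃ p) ⊃ p) ⊃ ((q ∨ q) ⊃ p)) = 1/4 ⊃ 1/4 = 1
and checking the remaining 24 assignments likewise gives ≥ 1 in every case.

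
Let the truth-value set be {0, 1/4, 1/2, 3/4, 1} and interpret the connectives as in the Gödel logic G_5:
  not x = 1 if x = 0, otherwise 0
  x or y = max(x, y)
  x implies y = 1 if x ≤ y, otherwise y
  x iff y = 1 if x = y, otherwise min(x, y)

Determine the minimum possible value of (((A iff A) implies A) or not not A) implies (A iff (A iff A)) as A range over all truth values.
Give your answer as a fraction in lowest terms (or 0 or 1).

Take A = 1/4:
A iff A = 1/4 iff 1/4 = 1
(A iff A) implies A = 1 implies 1/4 = 1/4
not A = not 1/4 = 0
not not A = not 0 = 1
((A iff A) implies A) or not not A = 1/4 or 1 = 1
A iff A = 1/4 iff 1/4 = 1
A iff (A iff A) = 1/4 iff 1 = 1/4
(((A iff A) implies A) or not not A) implies (A iff (A iff A)) = 1 implies 1/4 = 1/4
No assignment yields a value below 1/4, so this is the minimum.

1/4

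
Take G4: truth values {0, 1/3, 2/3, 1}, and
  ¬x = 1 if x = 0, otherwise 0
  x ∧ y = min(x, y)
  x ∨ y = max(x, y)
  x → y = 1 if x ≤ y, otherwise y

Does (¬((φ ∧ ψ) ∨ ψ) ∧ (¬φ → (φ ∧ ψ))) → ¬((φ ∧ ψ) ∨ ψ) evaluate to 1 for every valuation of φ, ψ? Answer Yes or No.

φ = 0, ψ = 0 ↦ 1
φ = 0, ψ = 1/3 ↦ 1
φ = 0, ψ = 2/3 ↦ 1
φ = 0, ψ = 1 ↦ 1
φ = 1/3, ψ = 0 ↦ 1
φ = 1/3, ψ = 1/3 ↦ 1
φ = 1/3, ψ = 2/3 ↦ 1
φ = 1/3, ψ = 1 ↦ 1
φ = 2/3, ψ = 0 ↦ 1
φ = 2/3, ψ = 1/3 ↦ 1
φ = 2/3, ψ = 2/3 ↦ 1
φ = 2/3, ψ = 1 ↦ 1
φ = 1, ψ = 0 ↦ 1
φ = 1, ψ = 1/3 ↦ 1
φ = 1, ψ = 2/3 ↦ 1
φ = 1, ψ = 1 ↦ 1
Every assignment gives a value ≥ 1.

Yes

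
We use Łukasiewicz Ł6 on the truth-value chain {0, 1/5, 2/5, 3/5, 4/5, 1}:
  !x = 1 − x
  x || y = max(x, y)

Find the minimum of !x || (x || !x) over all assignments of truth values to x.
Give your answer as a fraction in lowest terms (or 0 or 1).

Take x = 2/5:
!x = !2/5 = 3/5
!x = !2/5 = 3/5
x || !x = 2/5 || 3/5 = 3/5
!x || (x || !x) = 3/5 || 3/5 = 3/5
No assignment yields a value below 3/5, so this is the minimum.

3/5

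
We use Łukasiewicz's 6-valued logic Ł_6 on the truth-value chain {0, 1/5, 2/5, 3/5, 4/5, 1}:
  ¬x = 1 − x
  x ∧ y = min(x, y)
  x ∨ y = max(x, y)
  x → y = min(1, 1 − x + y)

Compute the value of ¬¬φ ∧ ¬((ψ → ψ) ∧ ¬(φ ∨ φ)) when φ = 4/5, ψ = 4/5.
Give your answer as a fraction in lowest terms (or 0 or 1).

4/5

¬φ = ¬4/5 = 1/5
¬¬φ = ¬1/5 = 4/5
ψ → ψ = 4/5 → 4/5 = 1
φ ∨ φ = 4/5 ∨ 4/5 = 4/5
¬(φ ∨ φ) = ¬4/5 = 1/5
(ψ → ψ) ∧ ¬(φ ∨ φ) = 1 ∧ 1/5 = 1/5
¬((ψ → ψ) ∧ ¬(φ ∨ φ)) = ¬1/5 = 4/5
¬¬φ ∧ ¬((ψ → ψ) ∧ ¬(φ ∨ φ)) = 4/5 ∧ 4/5 = 4/5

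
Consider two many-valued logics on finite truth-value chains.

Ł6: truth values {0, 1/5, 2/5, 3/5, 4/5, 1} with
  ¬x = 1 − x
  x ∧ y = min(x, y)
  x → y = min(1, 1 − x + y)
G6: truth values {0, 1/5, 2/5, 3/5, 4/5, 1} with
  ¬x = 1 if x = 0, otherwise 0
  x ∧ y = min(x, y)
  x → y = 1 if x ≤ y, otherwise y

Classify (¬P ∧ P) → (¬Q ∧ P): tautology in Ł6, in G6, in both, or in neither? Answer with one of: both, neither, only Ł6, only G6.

In Ł6: at P = 1/5, Q = 1 the value is 4/5 — not a tautology.
In G6: every assignment gives 1 — tautology.

only G6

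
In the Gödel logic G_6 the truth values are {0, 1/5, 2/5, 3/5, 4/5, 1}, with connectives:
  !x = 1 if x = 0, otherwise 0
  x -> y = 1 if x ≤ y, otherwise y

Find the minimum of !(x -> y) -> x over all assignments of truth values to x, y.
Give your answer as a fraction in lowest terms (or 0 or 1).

Take x = 1/5, y = 0:
x -> y = 1/5 -> 0 = 0
!(x -> y) = !0 = 1
!(x -> y) -> x = 1 -> 1/5 = 1/5
No assignment yields a value below 1/5, so this is the minimum.

1/5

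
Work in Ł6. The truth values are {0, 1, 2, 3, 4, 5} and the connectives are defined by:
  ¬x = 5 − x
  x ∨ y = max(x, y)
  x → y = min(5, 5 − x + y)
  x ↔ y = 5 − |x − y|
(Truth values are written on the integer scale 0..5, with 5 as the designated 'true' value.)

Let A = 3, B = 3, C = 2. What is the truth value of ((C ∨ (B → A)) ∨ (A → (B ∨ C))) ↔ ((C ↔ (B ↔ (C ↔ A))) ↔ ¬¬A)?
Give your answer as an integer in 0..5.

5

B → A = 3 → 3 = 5
C ∨ (B → A) = 2 ∨ 5 = 5
B ∨ C = 3 ∨ 2 = 3
A → (B ∨ C) = 3 → 3 = 5
(C ∨ (B → A)) ∨ (A → (B ∨ C)) = 5 ∨ 5 = 5
C ↔ A = 2 ↔ 3 = 4
B ↔ (C ↔ A) = 3 ↔ 4 = 4
C ↔ (B ↔ (C ↔ A)) = 2 ↔ 4 = 3
¬A = ¬3 = 2
¬¬A = ¬2 = 3
(C ↔ (B ↔ (C ↔ A))) ↔ ¬¬A = 3 ↔ 3 = 5
((C ∨ (B → A)) ∨ (A → (B ∨ C))) ↔ ((C ↔ (B ↔ (C ↔ A))) ↔ ¬¬A) = 5 ↔ 5 = 5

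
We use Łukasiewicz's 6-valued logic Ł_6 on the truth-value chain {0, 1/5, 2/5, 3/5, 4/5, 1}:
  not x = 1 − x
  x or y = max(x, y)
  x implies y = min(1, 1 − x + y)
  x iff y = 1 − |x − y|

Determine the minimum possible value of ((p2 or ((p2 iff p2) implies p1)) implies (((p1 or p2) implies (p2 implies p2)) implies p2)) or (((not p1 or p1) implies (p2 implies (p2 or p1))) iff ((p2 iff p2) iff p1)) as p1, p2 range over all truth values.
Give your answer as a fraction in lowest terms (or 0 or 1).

Take p1 = 2/5, p2 = 0:
p2 iff p2 = 0 iff 0 = 1
(p2 iff p2) implies p1 = 1 implies 2/5 = 2/5
p2 or ((p2 iff p2) implies p1) = 0 or 2/5 = 2/5
p1 or p2 = 2/5 or 0 = 2/5
p2 implies p2 = 0 implies 0 = 1
(p1 or p2) implies (p2 implies p2) = 2/5 implies 1 = 1
((p1 or p2) implies (p2 implies p2)) implies p2 = 1 implies 0 = 0
(p2 or ((p2 iff p2) implies p1)) implies (((p1 or p2) implies (p2 implies p2)) implies p2) = 2/5 implies 0 = 3/5
not p1 = not 2/5 = 3/5
not p1 or p1 = 3/5 or 2/5 = 3/5
p2 or p1 = 0 or 2/5 = 2/5
p2 implies (p2 or p1) = 0 implies 2/5 = 1
(not p1 or p1) implies (p2 implies (p2 or p1)) = 3/5 implies 1 = 1
p2 iff p2 = 0 iff 0 = 1
(p2 iff p2) iff p1 = 1 iff 2/5 = 2/5
((not p1 or p1) implies (p2 implies (p2 or p1))) iff ((p2 iff p2) iff p1) = 1 iff 2/5 = 2/5
((p2 or ((p2 iff p2) implies p1)) implies (((p1 or p2) implies (p2 implies p2)) implies p2)) or (((not p1 or p1) implies (p2 implies (p2 or p1))) iff ((p2 iff p2) iff p1)) = 3/5 or 2/5 = 3/5
No assignment yields a value below 3/5, so this is the minimum.

3/5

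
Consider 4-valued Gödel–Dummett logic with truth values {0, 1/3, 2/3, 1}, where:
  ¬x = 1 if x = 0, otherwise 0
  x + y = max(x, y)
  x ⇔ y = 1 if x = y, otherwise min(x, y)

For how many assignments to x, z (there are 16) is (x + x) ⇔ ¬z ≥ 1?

x = 0, z = 0 ↦ 0  <
x = 0, z = 1/3 ↦ 1  ≥
x = 0, z = 2/3 ↦ 1  ≥
x = 0, z = 1 ↦ 1  ≥
x = 1/3, z = 0 ↦ 1/3  <
x = 1/3, z = 1/3 ↦ 0  <
x = 1/3, z = 2/3 ↦ 0  <
x = 1/3, z = 1 ↦ 0  <
x = 2/3, z = 0 ↦ 2/3  <
x = 2/3, z = 1/3 ↦ 0  <
x = 2/3, z = 2/3 ↦ 0  <
x = 2/3, z = 1 ↦ 0  <
x = 1, z = 0 ↦ 1  ≥
x = 1, z = 1/3 ↦ 0  <
x = 1, z = 2/3 ↦ 0  <
x = 1, z = 1 ↦ 0  <
So 4 of the 16 assignments meet the threshold.

4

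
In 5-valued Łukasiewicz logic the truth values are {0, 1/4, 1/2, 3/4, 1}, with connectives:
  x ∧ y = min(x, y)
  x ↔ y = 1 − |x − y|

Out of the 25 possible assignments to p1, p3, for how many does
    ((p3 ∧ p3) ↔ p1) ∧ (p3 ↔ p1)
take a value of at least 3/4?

value 1: 5 assignments (counts)
value 3/4: 8 assignments (counts)
value 1/2: 6 assignments
value 1/4: 4 assignments
value 0: 2 assignments
So 13 of the 25 assignments meet the threshold.

13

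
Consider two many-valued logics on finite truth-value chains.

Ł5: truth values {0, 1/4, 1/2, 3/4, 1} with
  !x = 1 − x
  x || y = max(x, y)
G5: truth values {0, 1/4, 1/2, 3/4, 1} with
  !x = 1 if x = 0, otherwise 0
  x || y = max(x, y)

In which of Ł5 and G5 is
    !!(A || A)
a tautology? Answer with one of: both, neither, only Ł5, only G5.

In Ł5: at A = 0 the value is 0 — not a tautology.
In G5: at A = 0 the value is 0 — not a tautology.

neither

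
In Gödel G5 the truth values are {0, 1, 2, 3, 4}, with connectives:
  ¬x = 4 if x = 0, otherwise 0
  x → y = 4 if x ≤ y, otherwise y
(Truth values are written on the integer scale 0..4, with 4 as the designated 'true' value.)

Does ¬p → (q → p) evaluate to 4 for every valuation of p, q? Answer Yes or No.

No

Counterexample: take p = 0, q = 1.
¬p = ¬0 = 4
q → p = 1 → 0 = 0
¬p → (q → p) = 4 → 0 = 0
This gives 0 ≠ 4.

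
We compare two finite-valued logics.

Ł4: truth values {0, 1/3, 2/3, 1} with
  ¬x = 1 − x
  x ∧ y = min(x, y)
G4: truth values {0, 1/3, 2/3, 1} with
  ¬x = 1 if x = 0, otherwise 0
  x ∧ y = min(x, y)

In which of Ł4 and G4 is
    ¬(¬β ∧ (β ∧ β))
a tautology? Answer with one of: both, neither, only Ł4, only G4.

only G4

In Ł4: at β = 1/3 the value is 2/3 — not a tautology.
In G4: every assignment gives 1 — tautology.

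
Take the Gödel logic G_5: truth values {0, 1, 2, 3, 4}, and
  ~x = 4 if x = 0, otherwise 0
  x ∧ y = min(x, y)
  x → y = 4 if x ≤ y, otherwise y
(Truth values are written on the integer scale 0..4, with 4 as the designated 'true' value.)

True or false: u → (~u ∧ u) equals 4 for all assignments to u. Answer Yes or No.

No

Counterexample: take u = 1.
~u = ~1 = 0
~u ∧ u = 0 ∧ 1 = 0
u → (~u ∧ u) = 1 → 0 = 0
This gives 0 ≠ 4.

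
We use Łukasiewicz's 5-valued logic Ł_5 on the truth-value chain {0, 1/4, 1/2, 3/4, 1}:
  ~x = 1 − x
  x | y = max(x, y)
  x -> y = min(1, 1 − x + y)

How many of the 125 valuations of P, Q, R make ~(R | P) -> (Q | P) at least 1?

value 1: 107 assignments (counts)
value 3/4: 8 assignments
value 1/2: 7 assignments
value 1/4: 2 assignments
value 0: 1 assignment
So 107 of the 125 assignments meet the threshold.

107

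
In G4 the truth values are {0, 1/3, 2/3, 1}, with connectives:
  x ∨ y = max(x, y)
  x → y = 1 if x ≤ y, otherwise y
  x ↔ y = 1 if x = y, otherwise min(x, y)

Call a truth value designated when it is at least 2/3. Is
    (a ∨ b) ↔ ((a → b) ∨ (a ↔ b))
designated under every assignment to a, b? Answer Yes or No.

Counterexample: take a = 0, b = 0.
a ∨ b = 0 ∨ 0 = 0
a → b = 0 → 0 = 1
a ↔ b = 0 ↔ 0 = 1
(a → b) ∨ (a ↔ b) = 1 ∨ 1 = 1
(a ∨ b) ↔ ((a → b) ∨ (a ↔ b)) = 0 ↔ 1 = 0
This gives 0, which is below 2/3.

No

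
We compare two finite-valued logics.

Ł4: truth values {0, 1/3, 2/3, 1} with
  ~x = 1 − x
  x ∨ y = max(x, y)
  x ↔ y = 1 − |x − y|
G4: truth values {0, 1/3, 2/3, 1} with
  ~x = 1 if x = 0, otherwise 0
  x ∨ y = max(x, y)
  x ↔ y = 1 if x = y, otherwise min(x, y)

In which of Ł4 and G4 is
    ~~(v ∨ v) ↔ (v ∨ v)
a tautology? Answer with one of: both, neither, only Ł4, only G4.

In Ł4: every assignment gives 1 — tautology.
In G4: at v = 1/3 the value is 1/3 — not a tautology.

only Ł4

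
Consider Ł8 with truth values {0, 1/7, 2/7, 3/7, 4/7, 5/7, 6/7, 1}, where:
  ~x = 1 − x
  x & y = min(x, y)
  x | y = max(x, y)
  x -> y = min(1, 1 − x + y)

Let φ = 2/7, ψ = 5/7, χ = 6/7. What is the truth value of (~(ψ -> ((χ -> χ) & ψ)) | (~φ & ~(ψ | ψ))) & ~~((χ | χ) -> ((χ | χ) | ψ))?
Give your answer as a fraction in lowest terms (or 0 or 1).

2/7

χ -> χ = 6/7 -> 6/7 = 1
(χ -> χ) & ψ = 1 & 5/7 = 5/7
ψ -> ((χ -> χ) & ψ) = 5/7 -> 5/7 = 1
~(ψ -> ((χ -> χ) & ψ)) = ~1 = 0
~φ = ~2/7 = 5/7
ψ | ψ = 5/7 | 5/7 = 5/7
~(ψ | ψ) = ~5/7 = 2/7
~φ & ~(ψ | ψ) = 5/7 & 2/7 = 2/7
~(ψ -> ((χ -> χ) & ψ)) | (~φ & ~(ψ | ψ)) = 0 | 2/7 = 2/7
χ | χ = 6/7 | 6/7 = 6/7
χ | χ = 6/7 | 6/7 = 6/7
(χ | χ) | ψ = 6/7 | 5/7 = 6/7
(χ | χ) -> ((χ | χ) | ψ) = 6/7 -> 6/7 = 1
~((χ | χ) -> ((χ | χ) | ψ)) = ~1 = 0
~~((χ | χ) -> ((χ | χ) | ψ)) = ~0 = 1
(~(ψ -> ((χ -> χ) & ψ)) | (~φ & ~(ψ | ψ))) & ~~((χ | χ) -> ((χ | χ) | ψ)) = 2/7 & 1 = 2/7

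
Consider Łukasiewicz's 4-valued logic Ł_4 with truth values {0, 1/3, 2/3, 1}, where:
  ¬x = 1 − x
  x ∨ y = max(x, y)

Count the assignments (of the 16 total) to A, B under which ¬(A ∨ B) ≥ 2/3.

A = 0, B = 0 ↦ 1  ≥
A = 0, B = 1/3 ↦ 2/3  ≥
A = 0, B = 2/3 ↦ 1/3  <
A = 0, B = 1 ↦ 0  <
A = 1/3, B = 0 ↦ 2/3  ≥
A = 1/3, B = 1/3 ↦ 2/3  ≥
A = 1/3, B = 2/3 ↦ 1/3  <
A = 1/3, B = 1 ↦ 0  <
A = 2/3, B = 0 ↦ 1/3  <
A = 2/3, B = 1/3 ↦ 1/3  <
A = 2/3, B = 2/3 ↦ 1/3  <
A = 2/3, B = 1 ↦ 0  <
A = 1, B = 0 ↦ 0  <
A = 1, B = 1/3 ↦ 0  <
A = 1, B = 2/3 ↦ 0  <
A = 1, B = 1 ↦ 0  <
So 4 of the 16 assignments meet the threshold.

4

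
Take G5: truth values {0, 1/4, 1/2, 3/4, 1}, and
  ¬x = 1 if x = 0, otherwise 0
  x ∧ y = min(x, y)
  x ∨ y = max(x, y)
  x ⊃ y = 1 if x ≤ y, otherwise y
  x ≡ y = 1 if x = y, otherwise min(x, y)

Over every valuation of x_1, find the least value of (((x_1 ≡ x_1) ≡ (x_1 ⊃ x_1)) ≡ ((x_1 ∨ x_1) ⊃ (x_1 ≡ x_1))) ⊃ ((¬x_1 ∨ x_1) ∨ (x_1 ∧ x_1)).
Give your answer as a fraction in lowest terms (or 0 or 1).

Take x_1 = 1/4:
x_1 ≡ x_1 = 1/4 ≡ 1/4 = 1
x_1 ⊃ x_1 = 1/4 ⊃ 1/4 = 1
(x_1 ≡ x_1) ≡ (x_1 ⊃ x_1) = 1 ≡ 1 = 1
x_1 ∨ x_1 = 1/4 ∨ 1/4 = 1/4
x_1 ≡ x_1 = 1/4 ≡ 1/4 = 1
(x_1 ∨ x_1) ⊃ (x_1 ≡ x_1) = 1/4 ⊃ 1 = 1
((x_1 ≡ x_1) ≡ (x_1 ⊃ x_1)) ≡ ((x_1 ∨ x_1) ⊃ (x_1 ≡ x_1)) = 1 ≡ 1 = 1
¬x_1 = ¬1/4 = 0
¬x_1 ∨ x_1 = 0 ∨ 1/4 = 1/4
x_1 ∧ x_1 = 1/4 ∧ 1/4 = 1/4
(¬x_1 ∨ x_1) ∨ (x_1 ∧ x_1) = 1/4 ∨ 1/4 = 1/4
(((x_1 ≡ x_1) ≡ (x_1 ⊃ x_1)) ≡ ((x_1 ∨ x_1) ⊃ (x_1 ≡ x_1))) ⊃ ((¬x_1 ∨ x_1) ∨ (x_1 ∧ x_1)) = 1 ⊃ 1/4 = 1/4
No assignment yields a value below 1/4, so this is the minimum.

1/4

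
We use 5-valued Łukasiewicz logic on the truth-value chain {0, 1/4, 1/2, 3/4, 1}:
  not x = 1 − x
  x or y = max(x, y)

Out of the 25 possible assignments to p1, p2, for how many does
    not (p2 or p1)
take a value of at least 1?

1

value 1: 1 assignment (counts)
value 3/4: 3 assignments
value 1/2: 5 assignments
value 1/4: 7 assignments
value 0: 9 assignments
So 1 of the 25 assignments meets the threshold.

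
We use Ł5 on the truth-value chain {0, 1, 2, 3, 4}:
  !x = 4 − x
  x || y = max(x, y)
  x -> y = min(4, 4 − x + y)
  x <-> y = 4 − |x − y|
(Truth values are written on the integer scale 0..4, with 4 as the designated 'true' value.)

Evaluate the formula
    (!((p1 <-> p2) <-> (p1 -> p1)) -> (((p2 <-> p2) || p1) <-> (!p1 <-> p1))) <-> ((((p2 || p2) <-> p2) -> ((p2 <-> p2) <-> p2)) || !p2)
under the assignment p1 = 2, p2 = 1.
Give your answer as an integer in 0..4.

p1 <-> p2 = 2 <-> 1 = 3
p1 -> p1 = 2 -> 2 = 4
(p1 <-> p2) <-> (p1 -> p1) = 3 <-> 4 = 3
!((p1 <-> p2) <-> (p1 -> p1)) = !3 = 1
p2 <-> p2 = 1 <-> 1 = 4
(p2 <-> p2) || p1 = 4 || 2 = 4
!p1 = !2 = 2
!p1 <-> p1 = 2 <-> 2 = 4
((p2 <-> p2) || p1) <-> (!p1 <-> p1) = 4 <-> 4 = 4
!((p1 <-> p2) <-> (p1 -> p1)) -> (((p2 <-> p2) || p1) <-> (!p1 <-> p1)) = 1 -> 4 = 4
p2 || p2 = 1 || 1 = 1
(p2 || p2) <-> p2 = 1 <-> 1 = 4
p2 <-> p2 = 1 <-> 1 = 4
(p2 <-> p2) <-> p2 = 4 <-> 1 = 1
((p2 || p2) <-> p2) -> ((p2 <-> p2) <-> p2) = 4 -> 1 = 1
!p2 = !1 = 3
(((p2 || p2) <-> p2) -> ((p2 <-> p2) <-> p2)) || !p2 = 1 || 3 = 3
(!((p1 <-> p2) <-> (p1 -> p1)) -> (((p2 <-> p2) || p1) <-> (!p1 <-> p1))) <-> ((((p2 || p2) <-> p2) -> ((p2 <-> p2) <-> p2)) || !p2) = 4 <-> 3 = 3

3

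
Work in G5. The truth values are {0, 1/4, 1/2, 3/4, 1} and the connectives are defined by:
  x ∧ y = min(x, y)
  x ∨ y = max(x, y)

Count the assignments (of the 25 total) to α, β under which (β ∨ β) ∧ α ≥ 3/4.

4

value 1: 1 assignment (counts)
value 3/4: 3 assignments (counts)
value 1/2: 5 assignments
value 1/4: 7 assignments
value 0: 9 assignments
So 4 of the 25 assignments meet the threshold.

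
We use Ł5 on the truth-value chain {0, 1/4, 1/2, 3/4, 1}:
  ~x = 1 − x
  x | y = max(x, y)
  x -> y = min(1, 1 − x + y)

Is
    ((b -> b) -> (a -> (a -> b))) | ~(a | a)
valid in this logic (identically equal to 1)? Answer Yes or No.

Counterexample: take a = 3/4, b = 0.
b -> b = 0 -> 0 = 1
a -> b = 3/4 -> 0 = 1/4
a -> (a -> b) = 3/4 -> 1/4 = 1/2
(b -> b) -> (a -> (a -> b)) = 1 -> 1/2 = 1/2
a | a = 3/4 | 3/4 = 3/4
~(a | a) = ~3/4 = 1/4
((b -> b) -> (a -> (a -> b))) | ~(a | a) = 1/2 | 1/4 = 1/2
This gives 1/2 ≠ 1.

No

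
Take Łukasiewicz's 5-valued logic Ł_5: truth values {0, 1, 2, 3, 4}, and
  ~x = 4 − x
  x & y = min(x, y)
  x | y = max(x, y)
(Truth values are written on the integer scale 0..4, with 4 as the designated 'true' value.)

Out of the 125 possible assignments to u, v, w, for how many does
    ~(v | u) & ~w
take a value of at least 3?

8

value 4: 1 assignment (counts)
value 3: 7 assignments (counts)
value 2: 19 assignments
value 1: 37 assignments
value 0: 61 assignments
So 8 of the 125 assignments meet the threshold.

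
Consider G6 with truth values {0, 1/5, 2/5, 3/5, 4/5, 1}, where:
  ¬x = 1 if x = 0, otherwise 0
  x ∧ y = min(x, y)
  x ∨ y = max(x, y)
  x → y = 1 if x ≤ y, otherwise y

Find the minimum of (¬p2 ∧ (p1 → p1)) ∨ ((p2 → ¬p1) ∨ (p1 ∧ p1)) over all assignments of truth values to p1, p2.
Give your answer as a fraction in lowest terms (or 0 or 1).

Take p1 = 1/5, p2 = 1/5:
¬p2 = ¬1/5 = 0
p1 → p1 = 1/5 → 1/5 = 1
¬p2 ∧ (p1 → p1) = 0 ∧ 1 = 0
¬p1 = ¬1/5 = 0
p2 → ¬p1 = 1/5 → 0 = 0
p1 ∧ p1 = 1/5 ∧ 1/5 = 1/5
(p2 → ¬p1) ∨ (p1 ∧ p1) = 0 ∨ 1/5 = 1/5
(¬p2 ∧ (p1 → p1)) ∨ ((p2 → ¬p1) ∨ (p1 ∧ p1)) = 0 ∨ 1/5 = 1/5
No assignment yields a value below 1/5, so this is the minimum.

1/5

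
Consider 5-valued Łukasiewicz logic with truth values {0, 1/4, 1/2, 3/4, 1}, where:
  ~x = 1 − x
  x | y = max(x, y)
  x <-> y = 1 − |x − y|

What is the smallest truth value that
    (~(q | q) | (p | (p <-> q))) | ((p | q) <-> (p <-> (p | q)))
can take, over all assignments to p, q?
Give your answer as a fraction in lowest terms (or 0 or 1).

Take p = 0, q = 1:
q | q = 1 | 1 = 1
~(q | q) = ~1 = 0
p <-> q = 0 <-> 1 = 0
p | (p <-> q) = 0 | 0 = 0
~(q | q) | (p | (p <-> q)) = 0 | 0 = 0
p | q = 0 | 1 = 1
p | q = 0 | 1 = 1
p <-> (p | q) = 0 <-> 1 = 0
(p | q) <-> (p <-> (p | q)) = 1 <-> 0 = 0
(~(q | q) | (p | (p <-> q))) | ((p | q) <-> (p <-> (p | q))) = 0 | 0 = 0
No assignment yields a value below 0, so this is the minimum.

0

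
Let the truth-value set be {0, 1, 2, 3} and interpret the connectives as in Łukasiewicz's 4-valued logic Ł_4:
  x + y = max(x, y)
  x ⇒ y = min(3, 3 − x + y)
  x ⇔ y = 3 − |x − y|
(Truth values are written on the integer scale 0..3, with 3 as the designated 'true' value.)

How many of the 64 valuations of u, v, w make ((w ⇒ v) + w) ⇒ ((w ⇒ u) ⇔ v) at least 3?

value 3: 18 assignments (counts)
value 2: 23 assignments
value 1: 17 assignments
value 0: 6 assignments
So 18 of the 64 assignments meet the threshold.

18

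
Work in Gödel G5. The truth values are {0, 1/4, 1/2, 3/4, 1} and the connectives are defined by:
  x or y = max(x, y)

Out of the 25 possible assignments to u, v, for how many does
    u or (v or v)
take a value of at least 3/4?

value 1: 9 assignments (counts)
value 3/4: 7 assignments (counts)
value 1/2: 5 assignments
value 1/4: 3 assignments
value 0: 1 assignment
So 16 of the 25 assignments meet the threshold.

16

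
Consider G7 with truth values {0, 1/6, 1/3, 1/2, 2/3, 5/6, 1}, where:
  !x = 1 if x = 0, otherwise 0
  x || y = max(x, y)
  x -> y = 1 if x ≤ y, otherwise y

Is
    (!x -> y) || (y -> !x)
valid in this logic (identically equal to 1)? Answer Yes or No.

At x = 1/3, y = 5/6, for instance:
!x = !1/3 = 0
!x -> y = 0 -> 5/6 = 1
y -> !x = 5/6 -> 0 = 0
(!x -> y) || (y -> !x) = 1 || 0 = 1
and checking the remaining 48 assignments likewise gives ≥ 1 in every case.

Yes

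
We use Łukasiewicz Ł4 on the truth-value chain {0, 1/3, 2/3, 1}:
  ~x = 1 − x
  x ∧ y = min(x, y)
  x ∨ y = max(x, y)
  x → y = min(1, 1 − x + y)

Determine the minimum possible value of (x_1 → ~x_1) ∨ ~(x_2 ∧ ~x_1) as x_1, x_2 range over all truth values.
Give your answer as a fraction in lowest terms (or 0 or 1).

2/3

Take x_1 = 2/3, x_2 = 1/3:
~x_1 = ~2/3 = 1/3
x_1 → ~x_1 = 2/3 → 1/3 = 2/3
~x_1 = ~2/3 = 1/3
x_2 ∧ ~x_1 = 1/3 ∧ 1/3 = 1/3
~(x_2 ∧ ~x_1) = ~1/3 = 2/3
(x_1 → ~x_1) ∨ ~(x_2 ∧ ~x_1) = 2/3 ∨ 2/3 = 2/3
No assignment yields a value below 2/3, so this is the minimum.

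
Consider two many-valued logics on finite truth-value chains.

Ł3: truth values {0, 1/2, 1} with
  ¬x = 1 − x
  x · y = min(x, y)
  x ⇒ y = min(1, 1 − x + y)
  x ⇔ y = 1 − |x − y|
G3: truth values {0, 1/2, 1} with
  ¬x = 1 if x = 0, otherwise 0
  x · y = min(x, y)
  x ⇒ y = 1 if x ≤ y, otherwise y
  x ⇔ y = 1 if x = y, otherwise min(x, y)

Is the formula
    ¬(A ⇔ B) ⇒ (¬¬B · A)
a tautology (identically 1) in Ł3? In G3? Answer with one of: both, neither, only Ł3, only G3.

neither

In Ł3: at A = 0, B = 1/2 the value is 1/2 — not a tautology.
In G3: at A = 0, B = 1/2 the value is 0 — not a tautology.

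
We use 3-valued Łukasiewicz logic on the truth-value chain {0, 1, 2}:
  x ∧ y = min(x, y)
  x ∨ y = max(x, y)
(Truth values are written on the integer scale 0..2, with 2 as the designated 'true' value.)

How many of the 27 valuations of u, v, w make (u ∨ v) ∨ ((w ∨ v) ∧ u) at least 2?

15

value 2: 15 assignments (counts)
value 1: 9 assignments
value 0: 3 assignments
So 15 of the 27 assignments meet the threshold.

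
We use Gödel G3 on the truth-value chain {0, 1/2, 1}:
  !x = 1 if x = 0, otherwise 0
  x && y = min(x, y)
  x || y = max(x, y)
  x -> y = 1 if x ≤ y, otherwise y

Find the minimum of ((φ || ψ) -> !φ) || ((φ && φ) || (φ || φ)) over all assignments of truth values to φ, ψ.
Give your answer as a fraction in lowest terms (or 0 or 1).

1/2

Take φ = 1/2, ψ = 0:
φ || ψ = 1/2 || 0 = 1/2
!φ = !1/2 = 0
(φ || ψ) -> !φ = 1/2 -> 0 = 0
φ && φ = 1/2 && 1/2 = 1/2
φ || φ = 1/2 || 1/2 = 1/2
(φ && φ) || (φ || φ) = 1/2 || 1/2 = 1/2
((φ || ψ) -> !φ) || ((φ && φ) || (φ || φ)) = 0 || 1/2 = 1/2
No assignment yields a value below 1/2, so this is the minimum.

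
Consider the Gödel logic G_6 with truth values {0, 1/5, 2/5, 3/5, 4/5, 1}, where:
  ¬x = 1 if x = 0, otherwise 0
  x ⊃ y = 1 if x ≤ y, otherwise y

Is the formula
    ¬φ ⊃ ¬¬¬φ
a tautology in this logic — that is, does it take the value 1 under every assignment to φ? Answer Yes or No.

φ = 0 ↦ 1
φ = 1/5 ↦ 1
φ = 2/5 ↦ 1
φ = 3/5 ↦ 1
φ = 4/5 ↦ 1
φ = 1 ↦ 1
Every assignment gives a value ≥ 1.

Yes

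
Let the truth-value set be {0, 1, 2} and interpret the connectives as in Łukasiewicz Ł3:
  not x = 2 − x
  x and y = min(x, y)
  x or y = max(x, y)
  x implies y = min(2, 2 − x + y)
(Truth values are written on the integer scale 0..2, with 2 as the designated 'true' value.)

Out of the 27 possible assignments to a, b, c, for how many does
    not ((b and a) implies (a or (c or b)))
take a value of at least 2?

0

value 0: 27 assignments
So 0 of the 27 assignments meet the threshold.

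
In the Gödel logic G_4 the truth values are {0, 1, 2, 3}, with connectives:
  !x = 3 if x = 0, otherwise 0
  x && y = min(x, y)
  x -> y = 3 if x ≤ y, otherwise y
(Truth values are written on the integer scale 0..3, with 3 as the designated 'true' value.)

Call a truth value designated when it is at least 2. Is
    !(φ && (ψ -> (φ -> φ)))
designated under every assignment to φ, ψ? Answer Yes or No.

No

Counterexample: take φ = 1, ψ = 0.
φ -> φ = 1 -> 1 = 3
ψ -> (φ -> φ) = 0 -> 3 = 3
φ && (ψ -> (φ -> φ)) = 1 && 3 = 1
!(φ && (ψ -> (φ -> φ))) = !1 = 0
This gives 0, which is below 2.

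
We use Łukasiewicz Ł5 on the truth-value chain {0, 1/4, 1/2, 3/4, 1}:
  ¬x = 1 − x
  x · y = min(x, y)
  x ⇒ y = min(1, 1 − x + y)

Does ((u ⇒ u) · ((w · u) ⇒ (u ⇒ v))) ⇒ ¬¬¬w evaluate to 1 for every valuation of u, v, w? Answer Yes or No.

Counterexample: take u = 0, v = 0, w = 1/4.
u ⇒ u = 0 ⇒ 0 = 1
w · u = 1/4 · 0 = 0
u ⇒ v = 0 ⇒ 0 = 1
(w · u) ⇒ (u ⇒ v) = 0 ⇒ 1 = 1
(u ⇒ u) · ((w · u) ⇒ (u ⇒ v)) = 1 · 1 = 1
¬w = ¬1/4 = 3/4
¬¬w = ¬3/4 = 1/4
¬¬¬w = ¬1/4 = 3/4
((u ⇒ u) · ((w · u) ⇒ (u ⇒ v))) ⇒ ¬¬¬w = 1 ⇒ 3/4 = 3/4
This gives 3/4 ≠ 1.

No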